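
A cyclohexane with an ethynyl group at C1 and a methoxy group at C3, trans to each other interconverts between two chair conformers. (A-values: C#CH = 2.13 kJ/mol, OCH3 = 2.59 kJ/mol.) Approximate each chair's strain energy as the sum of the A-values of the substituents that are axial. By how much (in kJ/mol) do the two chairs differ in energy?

C1 and C3 have the same parity, so for the trans isomer the two substituents are one axial and one equatorial in each chair.
Chair I (ethynyl axial, methoxy equatorial): E = 2.13 kJ/mol.
Chair II (ethynyl equatorial, methoxy axial): E = 2.59 kJ/mol.
ΔE = 2.59 − 2.13 = 0.46 kJ/mol; chair I is more stable.

0.46 kJ/mol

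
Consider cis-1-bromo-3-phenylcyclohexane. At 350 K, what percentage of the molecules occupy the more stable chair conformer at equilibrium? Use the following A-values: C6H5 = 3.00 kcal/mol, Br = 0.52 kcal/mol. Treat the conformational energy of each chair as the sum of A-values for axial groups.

99.4%

C1 and C3 have the same parity, so for the cis isomer the two substituents are e,e in one chair and a,a in the other.
Chair I (phenyl axial, bromo axial): E = 3.52 kcal/mol; chair II (phenyl equatorial, bromo equatorial): E = 0.00 kcal/mol.
ΔG = 3.52 kcal/mol between the two chairs.
K = exp(ΔG/RT) with R = 1.987×10⁻³ kcal mol⁻¹ K⁻¹ and T = 350 K gives K ≈ 158.
Fraction in the lower-energy chair = K/(K+1) = 99.4%.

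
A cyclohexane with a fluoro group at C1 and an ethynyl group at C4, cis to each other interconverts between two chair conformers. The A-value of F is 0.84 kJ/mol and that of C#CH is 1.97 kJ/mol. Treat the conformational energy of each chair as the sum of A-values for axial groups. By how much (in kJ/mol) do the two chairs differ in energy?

1.13 kJ/mol

C1 and C4 have opposite parity, so for the cis isomer the two substituents are one axial and one equatorial in each chair.
Chair I (fluoro axial, ethynyl equatorial): E = 0.84 kJ/mol.
Chair II (fluoro equatorial, ethynyl axial): E = 1.97 kJ/mol.
ΔE = 1.97 − 0.84 = 1.13 kJ/mol; chair I is more stable.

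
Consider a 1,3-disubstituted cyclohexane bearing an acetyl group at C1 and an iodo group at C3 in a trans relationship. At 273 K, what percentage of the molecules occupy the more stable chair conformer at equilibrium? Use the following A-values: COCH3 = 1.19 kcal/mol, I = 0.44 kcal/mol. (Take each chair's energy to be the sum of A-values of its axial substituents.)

79.9%

C1 and C3 have the same parity, so for the trans isomer the two substituents are one axial and one equatorial in each chair.
Chair I (acetyl axial, iodo equatorial): E = 1.19 kcal/mol; chair II (acetyl equatorial, iodo axial): E = 0.44 kcal/mol.
ΔG = 0.75 kcal/mol between the two chairs.
K = exp(ΔG/RT) with R = 1.987×10⁻³ kcal mol⁻¹ K⁻¹ and T = 273 K gives K ≈ 3.99.
Fraction in the lower-energy chair = K/(K+1) = 79.9%.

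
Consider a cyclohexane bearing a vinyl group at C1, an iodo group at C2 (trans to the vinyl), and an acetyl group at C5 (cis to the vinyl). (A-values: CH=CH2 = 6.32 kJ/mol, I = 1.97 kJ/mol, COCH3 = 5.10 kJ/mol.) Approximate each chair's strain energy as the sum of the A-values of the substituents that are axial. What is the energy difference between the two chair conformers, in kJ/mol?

13.39 kJ/mol

Chair I (vinyl axial, iodo axial, acetyl axial): E = 13.39 kJ/mol.
Chair II (vinyl equatorial, iodo equatorial, acetyl equatorial): E = 0.00 kJ/mol.
ΔE = 13.39 − 0.00 = 13.39 kJ/mol; chair II is more stable.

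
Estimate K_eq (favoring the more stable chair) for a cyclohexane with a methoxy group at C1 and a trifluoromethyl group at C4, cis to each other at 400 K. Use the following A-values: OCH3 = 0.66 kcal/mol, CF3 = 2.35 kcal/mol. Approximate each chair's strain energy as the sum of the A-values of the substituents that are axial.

K ≈ 8.38

C1 and C4 have opposite parity, so for the cis isomer the two substituents are one axial and one equatorial in each chair.
Chair I (methoxy axial, trifluoromethyl equatorial): E = 0.66 kcal/mol; chair II (methoxy equatorial, trifluoromethyl axial): E = 2.35 kcal/mol.
ΔG = 1.69 kcal/mol between the two chairs.
K = exp(ΔG/RT) with R = 1.987×10⁻³ kcal mol⁻¹ K⁻¹ and T = 400 K gives K ≈ 8.38.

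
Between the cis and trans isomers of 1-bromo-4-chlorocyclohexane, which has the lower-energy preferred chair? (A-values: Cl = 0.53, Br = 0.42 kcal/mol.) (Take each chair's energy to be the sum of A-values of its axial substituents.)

trans

At 1,4 positions (parity opposite): cis → (a,e or e,a); trans → (e,e or a,a).
Best chair for cis: E = 0.42 kcal/mol; best chair for trans: E = 0.00 kcal/mol.
The trans isomer is lower by 0.42 kcal/mol.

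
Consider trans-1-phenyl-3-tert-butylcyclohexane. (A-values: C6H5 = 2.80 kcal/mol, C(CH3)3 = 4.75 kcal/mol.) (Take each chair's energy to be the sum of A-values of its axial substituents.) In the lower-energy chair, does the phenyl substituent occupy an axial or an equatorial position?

C1 and C3 have the same parity, so for the trans isomer the two substituents are one axial and one equatorial in each chair.
Chair I (phenyl axial, tert-butyl equatorial): E = 2.80 kcal/mol.
Chair II (phenyl equatorial, tert-butyl axial): E = 4.75 kcal/mol.
Chair I is the more stable (lower-energy) conformer, and in that chair the phenyl group is axial.

axial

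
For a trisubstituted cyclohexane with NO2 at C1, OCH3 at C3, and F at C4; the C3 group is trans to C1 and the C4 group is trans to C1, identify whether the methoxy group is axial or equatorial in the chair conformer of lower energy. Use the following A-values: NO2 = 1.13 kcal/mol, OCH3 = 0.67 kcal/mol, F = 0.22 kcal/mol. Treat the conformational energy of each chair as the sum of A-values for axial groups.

Chair I (nitro axial, methoxy equatorial, fluoro axial): E = 1.35 kcal/mol.
Chair II (nitro equatorial, methoxy axial, fluoro equatorial): E = 0.67 kcal/mol.
Chair II is the more stable (lower-energy) conformer, and in that chair the methoxy group is axial.

axial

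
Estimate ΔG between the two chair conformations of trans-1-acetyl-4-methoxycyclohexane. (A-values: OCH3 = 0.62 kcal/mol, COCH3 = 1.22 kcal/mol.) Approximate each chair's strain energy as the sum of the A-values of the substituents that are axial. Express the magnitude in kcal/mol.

C1 and C4 have opposite parity, so for the trans isomer the two substituents are e,e in one chair and a,a in the other.
Chair I (methoxy axial, acetyl axial): E = 1.84 kcal/mol.
Chair II (methoxy equatorial, acetyl equatorial): E = 0.00 kcal/mol.
ΔE = 1.84 − 0.00 = 1.84 kcal/mol; chair II is more stable.

1.84 kcal/mol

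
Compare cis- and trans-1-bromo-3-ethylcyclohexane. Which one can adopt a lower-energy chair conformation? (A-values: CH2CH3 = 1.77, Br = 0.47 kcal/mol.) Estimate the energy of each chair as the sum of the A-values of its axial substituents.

At 1,3 positions (parity same): cis → (e,e or a,a); trans → (a,e or e,a).
Best chair for cis: E = 0.00 kcal/mol; best chair for trans: E = 0.47 kcal/mol.
The cis isomer is lower by 0.47 kcal/mol.

cis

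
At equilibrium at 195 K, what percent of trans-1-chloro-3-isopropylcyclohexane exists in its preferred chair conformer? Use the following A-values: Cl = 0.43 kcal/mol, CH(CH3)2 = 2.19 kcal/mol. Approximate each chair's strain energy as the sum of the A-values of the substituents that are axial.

98.9%

C1 and C3 have the same parity, so for the trans isomer the two substituents are one axial and one equatorial in each chair.
Chair I (chloro axial, isopropyl equatorial): E = 0.43 kcal/mol; chair II (chloro equatorial, isopropyl axial): E = 2.19 kcal/mol.
ΔG = 1.76 kcal/mol between the two chairs.
K = exp(ΔG/RT) with R = 1.987×10⁻³ kcal mol⁻¹ K⁻¹ and T = 195 K gives K ≈ 93.9.
Fraction in the lower-energy chair = K/(K+1) = 98.9%.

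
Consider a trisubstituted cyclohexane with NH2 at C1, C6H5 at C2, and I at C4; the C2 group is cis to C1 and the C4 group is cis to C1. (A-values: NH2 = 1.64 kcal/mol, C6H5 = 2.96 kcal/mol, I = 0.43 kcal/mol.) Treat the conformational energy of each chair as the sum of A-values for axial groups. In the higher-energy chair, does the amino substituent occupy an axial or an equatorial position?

equatorial

Chair I (amino axial, phenyl equatorial, iodo equatorial): E = 1.64 kcal/mol.
Chair II (amino equatorial, phenyl axial, iodo axial): E = 3.39 kcal/mol.
Chair II is the less stable (higher-energy) conformer, and in that chair the amino group is equatorial.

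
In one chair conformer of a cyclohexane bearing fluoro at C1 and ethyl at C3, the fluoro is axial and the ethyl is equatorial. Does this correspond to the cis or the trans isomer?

trans

C1 and C3 have the same parity, so their axial bonds point in the same direction.
With same-parity carbons, two substituents on the same face are both axial or both equatorial; opposite faces give one of each.
Here the groups are axial/equatorial → opposite face → trans.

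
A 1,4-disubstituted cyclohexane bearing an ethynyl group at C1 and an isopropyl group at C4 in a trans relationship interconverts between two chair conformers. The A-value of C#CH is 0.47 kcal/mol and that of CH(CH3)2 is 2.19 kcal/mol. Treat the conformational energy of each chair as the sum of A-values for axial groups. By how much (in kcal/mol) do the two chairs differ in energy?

C1 and C4 have opposite parity, so for the trans isomer the two substituents are e,e in one chair and a,a in the other.
Chair I (ethynyl axial, isopropyl axial): E = 2.66 kcal/mol.
Chair II (ethynyl equatorial, isopropyl equatorial): E = 0.00 kcal/mol.
ΔE = 2.66 − 0.00 = 2.66 kcal/mol; chair II is more stable.

2.66 kcal/mol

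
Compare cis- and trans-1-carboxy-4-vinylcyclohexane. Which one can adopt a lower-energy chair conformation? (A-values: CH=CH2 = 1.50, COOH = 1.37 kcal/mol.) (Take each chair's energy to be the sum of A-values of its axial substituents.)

trans

At 1,4 positions (parity opposite): cis → (a,e or e,a); trans → (e,e or a,a).
Best chair for cis: E = 1.37 kcal/mol; best chair for trans: E = 0.00 kcal/mol.
The trans isomer is lower by 1.37 kcal/mol.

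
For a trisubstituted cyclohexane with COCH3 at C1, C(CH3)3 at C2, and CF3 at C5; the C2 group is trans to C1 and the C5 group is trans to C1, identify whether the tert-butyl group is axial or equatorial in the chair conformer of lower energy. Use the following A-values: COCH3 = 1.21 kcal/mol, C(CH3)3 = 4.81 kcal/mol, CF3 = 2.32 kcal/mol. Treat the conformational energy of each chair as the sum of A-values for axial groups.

Chair I (acetyl axial, tert-butyl axial, trifluoromethyl equatorial): E = 6.02 kcal/mol.
Chair II (acetyl equatorial, tert-butyl equatorial, trifluoromethyl axial): E = 2.32 kcal/mol.
Chair II is the more stable (lower-energy) conformer, and in that chair the tert-butyl group is equatorial.

equatorial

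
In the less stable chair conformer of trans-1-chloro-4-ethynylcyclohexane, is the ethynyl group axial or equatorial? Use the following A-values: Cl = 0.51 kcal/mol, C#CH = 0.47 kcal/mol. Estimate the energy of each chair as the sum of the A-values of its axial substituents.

C1 and C4 have opposite parity, so for the trans isomer the two substituents are e,e in one chair and a,a in the other.
Chair I (chloro axial, ethynyl axial): E = 0.98 kcal/mol.
Chair II (chloro equatorial, ethynyl equatorial): E = 0.00 kcal/mol.
Chair I is the less stable (higher-energy) conformer, and in that chair the ethynyl group is axial.

axial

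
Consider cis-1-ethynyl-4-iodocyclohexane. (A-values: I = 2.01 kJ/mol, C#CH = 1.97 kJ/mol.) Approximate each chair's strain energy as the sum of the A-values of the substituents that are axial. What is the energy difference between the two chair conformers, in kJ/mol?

0.04 kJ/mol

C1 and C4 have opposite parity, so for the cis isomer the two substituents are one axial and one equatorial in each chair.
Chair I (iodo axial, ethynyl equatorial): E = 2.01 kJ/mol.
Chair II (iodo equatorial, ethynyl axial): E = 1.97 kJ/mol.
ΔE = 2.01 − 1.97 = 0.04 kJ/mol; chair II is more stable.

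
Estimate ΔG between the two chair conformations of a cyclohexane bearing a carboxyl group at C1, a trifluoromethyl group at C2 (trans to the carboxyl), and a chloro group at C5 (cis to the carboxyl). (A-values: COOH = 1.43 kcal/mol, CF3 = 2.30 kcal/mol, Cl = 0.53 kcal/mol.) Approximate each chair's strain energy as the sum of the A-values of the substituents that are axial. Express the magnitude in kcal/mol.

4.26 kcal/mol

Chair I (carboxyl axial, trifluoromethyl axial, chloro axial): E = 4.26 kcal/mol.
Chair II (carboxyl equatorial, trifluoromethyl equatorial, chloro equatorial): E = 0.00 kcal/mol.
ΔE = 4.26 − 0.00 = 4.26 kcal/mol; chair II is more stable.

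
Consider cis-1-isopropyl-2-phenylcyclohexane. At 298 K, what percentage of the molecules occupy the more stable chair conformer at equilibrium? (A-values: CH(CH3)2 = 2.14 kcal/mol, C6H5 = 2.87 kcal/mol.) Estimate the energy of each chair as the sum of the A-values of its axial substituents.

77.4%

C1 and C2 have opposite parity, so for the cis isomer the two substituents are one axial and one equatorial in each chair.
Chair I (isopropyl axial, phenyl equatorial): E = 2.14 kcal/mol; chair II (isopropyl equatorial, phenyl axial): E = 2.87 kcal/mol.
ΔG = 0.73 kcal/mol between the two chairs.
K = exp(ΔG/RT) with R = 1.987×10⁻³ kcal mol⁻¹ K⁻¹ and T = 298 K gives K ≈ 3.43.
Fraction in the lower-energy chair = K/(K+1) = 77.4%.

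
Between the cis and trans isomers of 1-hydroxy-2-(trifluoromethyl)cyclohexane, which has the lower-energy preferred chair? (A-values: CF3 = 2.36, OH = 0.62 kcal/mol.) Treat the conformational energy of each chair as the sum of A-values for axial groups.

At 1,2 positions (parity opposite): cis → (a,e or e,a); trans → (e,e or a,a).
Best chair for cis: E = 0.62 kcal/mol; best chair for trans: E = 0.00 kcal/mol.
The trans isomer is lower by 0.62 kcal/mol.

trans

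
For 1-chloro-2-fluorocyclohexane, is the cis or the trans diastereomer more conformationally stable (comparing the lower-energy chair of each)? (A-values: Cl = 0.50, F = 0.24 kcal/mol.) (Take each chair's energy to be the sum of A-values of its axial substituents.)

trans

At 1,2 positions (parity opposite): cis → (a,e or e,a); trans → (e,e or a,a).
Best chair for cis: E = 0.24 kcal/mol; best chair for trans: E = 0.00 kcal/mol.
The trans isomer is lower by 0.24 kcal/mol.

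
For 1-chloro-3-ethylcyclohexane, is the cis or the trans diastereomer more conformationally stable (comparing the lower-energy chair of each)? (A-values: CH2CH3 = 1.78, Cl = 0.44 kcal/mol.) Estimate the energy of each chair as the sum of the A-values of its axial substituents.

At 1,3 positions (parity same): cis → (e,e or a,a); trans → (a,e or e,a).
Best chair for cis: E = 0.00 kcal/mol; best chair for trans: E = 0.44 kcal/mol.
The cis isomer is lower by 0.44 kcal/mol.

cis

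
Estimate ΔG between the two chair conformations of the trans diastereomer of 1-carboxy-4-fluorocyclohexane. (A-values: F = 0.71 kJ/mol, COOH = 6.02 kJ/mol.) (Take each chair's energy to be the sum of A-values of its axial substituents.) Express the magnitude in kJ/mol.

C1 and C4 have opposite parity, so for the trans isomer the two substituents are e,e in one chair and a,a in the other.
Chair I (fluoro axial, carboxyl axial): E = 6.73 kJ/mol.
Chair II (fluoro equatorial, carboxyl equatorial): E = 0.00 kJ/mol.
ΔE = 6.73 − 0.00 = 6.73 kJ/mol; chair II is more stable.

6.73 kJ/mol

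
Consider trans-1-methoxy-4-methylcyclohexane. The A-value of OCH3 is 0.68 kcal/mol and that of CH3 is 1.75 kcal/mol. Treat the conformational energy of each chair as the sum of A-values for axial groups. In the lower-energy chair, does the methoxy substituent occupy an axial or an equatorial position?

C1 and C4 have opposite parity, so for the trans isomer the two substituents are e,e in one chair and a,a in the other.
Chair I (methoxy axial, methyl axial): E = 2.43 kcal/mol.
Chair II (methoxy equatorial, methyl equatorial): E = 0.00 kcal/mol.
Chair II is the more stable (lower-energy) conformer, and in that chair the methoxy group is equatorial.

equatorial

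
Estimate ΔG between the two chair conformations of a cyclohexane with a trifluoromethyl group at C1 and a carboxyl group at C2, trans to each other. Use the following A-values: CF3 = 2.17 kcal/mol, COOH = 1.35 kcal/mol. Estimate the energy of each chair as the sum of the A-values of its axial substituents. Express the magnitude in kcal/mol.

C1 and C2 have opposite parity, so for the trans isomer the two substituents are e,e in one chair and a,a in the other.
Chair I (trifluoromethyl axial, carboxyl axial): E = 3.52 kcal/mol.
Chair II (trifluoromethyl equatorial, carboxyl equatorial): E = 0.00 kcal/mol.
ΔE = 3.52 − 0.00 = 3.52 kcal/mol; chair II is more stable.

3.52 kcal/mol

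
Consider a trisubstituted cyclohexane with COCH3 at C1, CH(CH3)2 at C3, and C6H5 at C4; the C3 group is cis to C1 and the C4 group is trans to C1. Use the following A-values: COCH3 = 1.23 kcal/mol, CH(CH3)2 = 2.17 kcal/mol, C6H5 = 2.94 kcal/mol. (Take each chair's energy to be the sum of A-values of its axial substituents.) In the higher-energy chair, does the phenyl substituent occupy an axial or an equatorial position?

Chair I (acetyl axial, isopropyl axial, phenyl axial): E = 6.34 kcal/mol.
Chair II (acetyl equatorial, isopropyl equatorial, phenyl equatorial): E = 0.00 kcal/mol.
Chair I is the less stable (higher-energy) conformer, and in that chair the phenyl group is axial.

axial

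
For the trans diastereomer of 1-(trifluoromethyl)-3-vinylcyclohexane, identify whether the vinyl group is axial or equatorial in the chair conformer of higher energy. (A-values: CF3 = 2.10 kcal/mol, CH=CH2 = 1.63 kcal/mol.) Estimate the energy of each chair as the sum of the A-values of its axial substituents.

C1 and C3 have the same parity, so for the trans isomer the two substituents are one axial and one equatorial in each chair.
Chair I (trifluoromethyl axial, vinyl equatorial): E = 2.10 kcal/mol.
Chair II (trifluoromethyl equatorial, vinyl axial): E = 1.63 kcal/mol.
Chair I is the less stable (higher-energy) conformer, and in that chair the vinyl group is equatorial.

equatorial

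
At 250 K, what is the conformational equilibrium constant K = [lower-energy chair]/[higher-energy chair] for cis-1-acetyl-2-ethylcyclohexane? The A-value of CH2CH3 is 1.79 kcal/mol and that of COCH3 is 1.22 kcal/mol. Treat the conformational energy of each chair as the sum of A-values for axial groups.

K ≈ 3.15

C1 and C2 have opposite parity, so for the cis isomer the two substituents are one axial and one equatorial in each chair.
Chair I (ethyl axial, acetyl equatorial): E = 1.79 kcal/mol; chair II (ethyl equatorial, acetyl axial): E = 1.22 kcal/mol.
ΔG = 0.57 kcal/mol between the two chairs.
K = exp(ΔG/RT) with R = 1.987×10⁻³ kcal mol⁻¹ K⁻¹ and T = 250 K gives K ≈ 3.15.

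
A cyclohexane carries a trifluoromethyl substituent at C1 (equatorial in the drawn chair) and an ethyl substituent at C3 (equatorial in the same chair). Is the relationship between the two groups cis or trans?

C1 and C3 have the same parity, so their axial bonds point in the same direction.
With same-parity carbons, two substituents on the same face are both axial or both equatorial; opposite faces give one of each.
Here the groups are equatorial/equatorial → same face → cis.

cis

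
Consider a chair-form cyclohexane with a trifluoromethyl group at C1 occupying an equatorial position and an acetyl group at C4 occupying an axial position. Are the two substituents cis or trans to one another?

C1 and C4 have opposite parity, so their axial bonds point in opposite directions.
With opposite-parity carbons, two substituents on the same face are one axial and one equatorial; opposite faces give both axial or both equatorial.
Here the groups are equatorial/axial → same face → cis.

cis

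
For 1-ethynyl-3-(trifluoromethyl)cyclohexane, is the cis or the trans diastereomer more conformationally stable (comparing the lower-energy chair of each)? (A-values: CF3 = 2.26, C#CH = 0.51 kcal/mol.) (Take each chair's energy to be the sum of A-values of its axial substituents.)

cis

At 1,3 positions (parity same): cis → (e,e or a,a); trans → (a,e or e,a).
Best chair for cis: E = 0.00 kcal/mol; best chair for trans: E = 0.51 kcal/mol.
The cis isomer is lower by 0.51 kcal/mol.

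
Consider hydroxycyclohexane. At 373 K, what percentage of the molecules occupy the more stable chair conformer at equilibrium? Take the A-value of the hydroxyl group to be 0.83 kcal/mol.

75.4%

One chair has the hydroxyl group axial (E = 0.83 kcal/mol) and the other has it equatorial (E = 0).
ΔG = 0.83 kcal/mol between the two chairs.
K = exp(ΔG/RT) with R = 1.987×10⁻³ kcal mol⁻¹ K⁻¹ and T = 373 K gives K ≈ 3.06.
Fraction in the lower-energy chair = K/(K+1) = 75.4%.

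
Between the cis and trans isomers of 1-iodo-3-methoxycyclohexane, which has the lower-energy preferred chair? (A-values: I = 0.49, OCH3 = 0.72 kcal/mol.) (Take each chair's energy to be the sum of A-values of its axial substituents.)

At 1,3 positions (parity same): cis → (e,e or a,a); trans → (a,e or e,a).
Best chair for cis: E = 0.00 kcal/mol; best chair for trans: E = 0.49 kcal/mol.
The cis isomer is lower by 0.49 kcal/mol.

cis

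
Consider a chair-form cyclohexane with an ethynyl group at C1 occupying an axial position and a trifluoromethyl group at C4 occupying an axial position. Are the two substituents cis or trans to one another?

C1 and C4 have opposite parity, so their axial bonds point in opposite directions.
With opposite-parity carbons, two substituents on the same face are one axial and one equatorial; opposite faces give both axial or both equatorial.
Here the groups are axial/axial → opposite face → trans.

trans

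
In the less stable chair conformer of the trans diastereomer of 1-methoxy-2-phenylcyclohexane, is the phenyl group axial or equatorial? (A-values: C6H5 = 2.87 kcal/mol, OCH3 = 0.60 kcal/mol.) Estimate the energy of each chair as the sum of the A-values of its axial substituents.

C1 and C2 have opposite parity, so for the trans isomer the two substituents are e,e in one chair and a,a in the other.
Chair I (phenyl axial, methoxy axial): E = 3.47 kcal/mol.
Chair II (phenyl equatorial, methoxy equatorial): E = 0.00 kcal/mol.
Chair I is the less stable (higher-energy) conformer, and in that chair the phenyl group is axial.

axial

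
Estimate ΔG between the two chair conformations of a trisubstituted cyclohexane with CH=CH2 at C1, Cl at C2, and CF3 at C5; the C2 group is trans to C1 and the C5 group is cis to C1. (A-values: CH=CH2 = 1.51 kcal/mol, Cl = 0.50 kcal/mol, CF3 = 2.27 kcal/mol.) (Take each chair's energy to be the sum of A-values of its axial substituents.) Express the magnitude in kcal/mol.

Chair I (vinyl axial, chloro axial, trifluoromethyl axial): E = 4.28 kcal/mol.
Chair II (vinyl equatorial, chloro equatorial, trifluoromethyl equatorial): E = 0.00 kcal/mol.
ΔE = 4.28 − 0.00 = 4.28 kcal/mol; chair II is more stable.

4.28 kcal/mol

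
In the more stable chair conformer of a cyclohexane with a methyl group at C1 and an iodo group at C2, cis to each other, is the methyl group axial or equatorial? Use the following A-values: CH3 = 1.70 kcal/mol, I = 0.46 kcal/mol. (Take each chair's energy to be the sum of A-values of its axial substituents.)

equatorial

C1 and C2 have opposite parity, so for the cis isomer the two substituents are one axial and one equatorial in each chair.
Chair I (methyl axial, iodo equatorial): E = 1.70 kcal/mol.
Chair II (methyl equatorial, iodo axial): E = 0.46 kcal/mol.
Chair II is the more stable (lower-energy) conformer, and in that chair the methyl group is equatorial.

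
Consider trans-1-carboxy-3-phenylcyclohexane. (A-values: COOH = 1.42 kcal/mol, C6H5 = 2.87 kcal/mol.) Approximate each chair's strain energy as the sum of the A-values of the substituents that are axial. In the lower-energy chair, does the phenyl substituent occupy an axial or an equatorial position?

equatorial

C1 and C3 have the same parity, so for the trans isomer the two substituents are one axial and one equatorial in each chair.
Chair I (carboxyl axial, phenyl equatorial): E = 1.42 kcal/mol.
Chair II (carboxyl equatorial, phenyl axial): E = 2.87 kcal/mol.
Chair I is the more stable (lower-energy) conformer, and in that chair the phenyl group is equatorial.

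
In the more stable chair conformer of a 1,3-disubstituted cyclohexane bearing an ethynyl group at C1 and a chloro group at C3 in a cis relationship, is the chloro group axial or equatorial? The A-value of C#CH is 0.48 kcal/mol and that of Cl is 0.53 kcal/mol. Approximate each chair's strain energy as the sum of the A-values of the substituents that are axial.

C1 and C3 have the same parity, so for the cis isomer the two substituents are e,e in one chair and a,a in the other.
Chair I (ethynyl axial, chloro axial): E = 1.01 kcal/mol.
Chair II (ethynyl equatorial, chloro equatorial): E = 0.00 kcal/mol.
Chair II is the more stable (lower-energy) conformer, and in that chair the chloro group is equatorial.

equatorial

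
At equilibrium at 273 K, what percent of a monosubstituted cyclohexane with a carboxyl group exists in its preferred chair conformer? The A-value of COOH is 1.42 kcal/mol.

One chair has the carboxyl group axial (E = 1.42 kcal/mol) and the other has it equatorial (E = 0).
ΔG = 1.42 kcal/mol between the two chairs.
K = exp(ΔG/RT) with R = 1.987×10⁻³ kcal mol⁻¹ K⁻¹ and T = 273 K gives K ≈ 13.7.
Fraction in the lower-energy chair = K/(K+1) = 93.2%.

93.2%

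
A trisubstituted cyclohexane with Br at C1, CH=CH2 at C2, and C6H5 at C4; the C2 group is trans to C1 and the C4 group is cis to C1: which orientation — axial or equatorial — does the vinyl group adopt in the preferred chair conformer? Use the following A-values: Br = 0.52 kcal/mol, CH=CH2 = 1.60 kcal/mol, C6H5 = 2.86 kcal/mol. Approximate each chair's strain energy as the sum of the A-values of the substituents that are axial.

axial

Chair I (bromo axial, vinyl axial, phenyl equatorial): E = 2.12 kcal/mol.
Chair II (bromo equatorial, vinyl equatorial, phenyl axial): E = 2.86 kcal/mol.
Chair I is the more stable (lower-energy) conformer, and in that chair the vinyl group is axial.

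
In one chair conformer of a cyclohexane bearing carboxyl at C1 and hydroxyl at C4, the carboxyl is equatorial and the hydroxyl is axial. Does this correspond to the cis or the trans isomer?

cis

C1 and C4 have opposite parity, so their axial bonds point in opposite directions.
With opposite-parity carbons, two substituents on the same face are one axial and one equatorial; opposite faces give both axial or both equatorial.
Here the groups are equatorial/axial → same face → cis.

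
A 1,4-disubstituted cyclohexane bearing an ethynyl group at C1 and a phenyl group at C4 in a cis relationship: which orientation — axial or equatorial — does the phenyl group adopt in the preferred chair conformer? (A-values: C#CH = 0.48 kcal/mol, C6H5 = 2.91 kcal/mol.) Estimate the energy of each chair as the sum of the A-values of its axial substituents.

C1 and C4 have opposite parity, so for the cis isomer the two substituents are one axial and one equatorial in each chair.
Chair I (ethynyl axial, phenyl equatorial): E = 0.48 kcal/mol.
Chair II (ethynyl equatorial, phenyl axial): E = 2.91 kcal/mol.
Chair I is the more stable (lower-energy) conformer, and in that chair the phenyl group is equatorial.

equatorial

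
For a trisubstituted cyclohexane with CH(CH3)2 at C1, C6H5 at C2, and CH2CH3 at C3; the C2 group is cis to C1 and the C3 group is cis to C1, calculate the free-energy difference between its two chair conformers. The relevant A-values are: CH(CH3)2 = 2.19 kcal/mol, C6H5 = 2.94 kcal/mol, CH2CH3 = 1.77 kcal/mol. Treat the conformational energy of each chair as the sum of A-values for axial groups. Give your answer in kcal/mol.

Chair I (isopropyl axial, phenyl equatorial, ethyl axial): E = 3.96 kcal/mol.
Chair II (isopropyl equatorial, phenyl axial, ethyl equatorial): E = 2.94 kcal/mol.
ΔE = 3.96 − 2.94 = 1.02 kcal/mol; chair II is more stable.

1.02 kcal/mol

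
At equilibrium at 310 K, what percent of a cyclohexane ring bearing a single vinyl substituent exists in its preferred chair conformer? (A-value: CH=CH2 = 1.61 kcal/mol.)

93.2%

One chair has the vinyl group axial (E = 1.61 kcal/mol) and the other has it equatorial (E = 0).
ΔG = 1.61 kcal/mol between the two chairs.
K = exp(ΔG/RT) with R = 1.987×10⁻³ kcal mol⁻¹ K⁻¹ and T = 310 K gives K ≈ 13.7.
Fraction in the lower-energy chair = K/(K+1) = 93.2%.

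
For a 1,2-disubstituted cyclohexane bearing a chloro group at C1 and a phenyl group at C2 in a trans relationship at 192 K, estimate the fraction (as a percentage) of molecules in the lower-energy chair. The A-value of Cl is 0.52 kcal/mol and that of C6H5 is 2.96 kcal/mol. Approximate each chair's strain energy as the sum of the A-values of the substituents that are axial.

100.0%

C1 and C2 have opposite parity, so for the trans isomer the two substituents are e,e in one chair and a,a in the other.
Chair I (chloro axial, phenyl axial): E = 3.48 kcal/mol; chair II (chloro equatorial, phenyl equatorial): E = 0.00 kcal/mol.
ΔG = 3.48 kcal/mol between the two chairs.
K = exp(ΔG/RT) with R = 1.987×10⁻³ kcal mol⁻¹ K⁻¹ and T = 192 K gives K ≈ 9.15e+03.
Fraction in the lower-energy chair = K/(K+1) = 100.0%.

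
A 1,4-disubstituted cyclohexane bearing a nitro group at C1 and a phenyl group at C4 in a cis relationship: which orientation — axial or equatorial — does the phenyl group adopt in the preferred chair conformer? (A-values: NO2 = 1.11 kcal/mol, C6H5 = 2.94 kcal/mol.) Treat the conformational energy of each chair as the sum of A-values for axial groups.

C1 and C4 have opposite parity, so for the cis isomer the two substituents are one axial and one equatorial in each chair.
Chair I (nitro axial, phenyl equatorial): E = 1.11 kcal/mol.
Chair II (nitro equatorial, phenyl axial): E = 2.94 kcal/mol.
Chair I is the more stable (lower-energy) conformer, and in that chair the phenyl group is equatorial.

equatorial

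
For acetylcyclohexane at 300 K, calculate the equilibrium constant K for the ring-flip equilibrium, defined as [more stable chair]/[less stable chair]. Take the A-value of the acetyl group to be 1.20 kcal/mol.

K ≈ 7.49

One chair has the acetyl group axial (E = 1.20 kcal/mol) and the other has it equatorial (E = 0).
ΔG = 1.20 kcal/mol between the two chairs.
K = exp(ΔG/RT) with R = 1.987×10⁻³ kcal mol⁻¹ K⁻¹ and T = 300 K gives K ≈ 7.49.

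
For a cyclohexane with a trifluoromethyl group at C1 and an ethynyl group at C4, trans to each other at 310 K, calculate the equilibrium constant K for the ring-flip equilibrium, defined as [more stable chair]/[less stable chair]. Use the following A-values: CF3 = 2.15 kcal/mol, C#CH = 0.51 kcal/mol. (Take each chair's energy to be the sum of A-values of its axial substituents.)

C1 and C4 have opposite parity, so for the trans isomer the two substituents are e,e in one chair and a,a in the other.
Chair I (trifluoromethyl axial, ethynyl axial): E = 2.66 kcal/mol; chair II (trifluoromethyl equatorial, ethynyl equatorial): E = 0.00 kcal/mol.
ΔG = 2.66 kcal/mol between the two chairs.
K = exp(ΔG/RT) with R = 1.987×10⁻³ kcal mol⁻¹ K⁻¹ and T = 310 K gives K ≈ 75.1.

K ≈ 75.1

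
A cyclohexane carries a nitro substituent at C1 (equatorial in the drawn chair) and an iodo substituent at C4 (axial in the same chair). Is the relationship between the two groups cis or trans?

cis

C1 and C4 have opposite parity, so their axial bonds point in opposite directions.
With opposite-parity carbons, two substituents on the same face are one axial and one equatorial; opposite faces give both axial or both equatorial.
Here the groups are equatorial/axial → same face → cis.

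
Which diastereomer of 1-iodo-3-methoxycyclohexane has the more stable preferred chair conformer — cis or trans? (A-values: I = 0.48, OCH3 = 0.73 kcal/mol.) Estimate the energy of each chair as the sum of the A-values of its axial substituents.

At 1,3 positions (parity same): cis → (e,e or a,a); trans → (a,e or e,a).
Best chair for cis: E = 0.00 kcal/mol; best chair for trans: E = 0.48 kcal/mol.
The cis isomer is lower by 0.48 kcal/mol.

cis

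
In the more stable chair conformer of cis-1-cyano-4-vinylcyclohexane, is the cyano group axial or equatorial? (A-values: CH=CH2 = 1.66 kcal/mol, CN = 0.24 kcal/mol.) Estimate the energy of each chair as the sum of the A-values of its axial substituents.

axial

C1 and C4 have opposite parity, so for the cis isomer the two substituents are one axial and one equatorial in each chair.
Chair I (vinyl axial, cyano equatorial): E = 1.66 kcal/mol.
Chair II (vinyl equatorial, cyano axial): E = 0.24 kcal/mol.
Chair II is the more stable (lower-energy) conformer, and in that chair the cyano group is axial.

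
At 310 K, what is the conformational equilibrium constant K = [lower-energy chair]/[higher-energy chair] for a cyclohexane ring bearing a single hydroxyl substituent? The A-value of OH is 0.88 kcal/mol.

K ≈ 4.17

One chair has the hydroxyl group axial (E = 0.88 kcal/mol) and the other has it equatorial (E = 0).
ΔG = 0.88 kcal/mol between the two chairs.
K = exp(ΔG/RT) with R = 1.987×10⁻³ kcal mol⁻¹ K⁻¹ and T = 310 K gives K ≈ 4.17.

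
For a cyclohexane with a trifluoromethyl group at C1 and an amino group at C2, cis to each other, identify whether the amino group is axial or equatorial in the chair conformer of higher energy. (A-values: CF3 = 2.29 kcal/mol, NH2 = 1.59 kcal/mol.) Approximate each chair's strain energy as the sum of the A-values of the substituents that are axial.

C1 and C2 have opposite parity, so for the cis isomer the two substituents are one axial and one equatorial in each chair.
Chair I (trifluoromethyl axial, amino equatorial): E = 2.29 kcal/mol.
Chair II (trifluoromethyl equatorial, amino axial): E = 1.59 kcal/mol.
Chair I is the less stable (higher-energy) conformer, and in that chair the amino group is equatorial.

equatorial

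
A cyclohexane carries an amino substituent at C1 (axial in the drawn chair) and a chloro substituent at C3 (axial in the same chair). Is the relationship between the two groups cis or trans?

cis

C1 and C3 have the same parity, so their axial bonds point in the same direction.
With same-parity carbons, two substituents on the same face are both axial or both equatorial; opposite faces give one of each.
Here the groups are axial/axial → same face → cis.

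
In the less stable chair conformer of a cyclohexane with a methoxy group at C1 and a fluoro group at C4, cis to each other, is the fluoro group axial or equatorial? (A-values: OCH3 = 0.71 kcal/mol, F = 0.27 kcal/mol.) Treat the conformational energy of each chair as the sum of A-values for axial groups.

equatorial

C1 and C4 have opposite parity, so for the cis isomer the two substituents are one axial and one equatorial in each chair.
Chair I (methoxy axial, fluoro equatorial): E = 0.71 kcal/mol.
Chair II (methoxy equatorial, fluoro axial): E = 0.27 kcal/mol.
Chair I is the less stable (higher-energy) conformer, and in that chair the fluoro group is equatorial.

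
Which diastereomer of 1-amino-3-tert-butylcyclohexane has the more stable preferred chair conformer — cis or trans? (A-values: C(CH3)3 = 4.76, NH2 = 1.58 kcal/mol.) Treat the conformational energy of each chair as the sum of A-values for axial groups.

cis

At 1,3 positions (parity same): cis → (e,e or a,a); trans → (a,e or e,a).
Best chair for cis: E = 0.00 kcal/mol; best chair for trans: E = 1.58 kcal/mol.
The cis isomer is lower by 1.58 kcal/mol.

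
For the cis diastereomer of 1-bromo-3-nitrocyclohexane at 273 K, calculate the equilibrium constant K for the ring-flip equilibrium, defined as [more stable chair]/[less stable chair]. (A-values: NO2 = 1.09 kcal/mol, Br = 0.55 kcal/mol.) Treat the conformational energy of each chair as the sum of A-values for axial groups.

C1 and C3 have the same parity, so for the cis isomer the two substituents are e,e in one chair and a,a in the other.
Chair I (nitro axial, bromo axial): E = 1.64 kcal/mol; chair II (nitro equatorial, bromo equatorial): E = 0.00 kcal/mol.
ΔG = 1.64 kcal/mol between the two chairs.
K = exp(ΔG/RT) with R = 1.987×10⁻³ kcal mol⁻¹ K⁻¹ and T = 273 K gives K ≈ 20.6.

K ≈ 20.6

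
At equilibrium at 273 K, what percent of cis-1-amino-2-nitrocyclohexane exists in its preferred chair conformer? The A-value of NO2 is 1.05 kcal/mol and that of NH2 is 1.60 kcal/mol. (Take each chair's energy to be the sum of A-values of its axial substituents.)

C1 and C2 have opposite parity, so for the cis isomer the two substituents are one axial and one equatorial in each chair.
Chair I (nitro axial, amino equatorial): E = 1.05 kcal/mol; chair II (nitro equatorial, amino axial): E = 1.60 kcal/mol.
ΔG = 0.55 kcal/mol between the two chairs.
K = exp(ΔG/RT) with R = 1.987×10⁻³ kcal mol⁻¹ K⁻¹ and T = 273 K gives K ≈ 2.76.
Fraction in the lower-energy chair = K/(K+1) = 73.4%.

73.4%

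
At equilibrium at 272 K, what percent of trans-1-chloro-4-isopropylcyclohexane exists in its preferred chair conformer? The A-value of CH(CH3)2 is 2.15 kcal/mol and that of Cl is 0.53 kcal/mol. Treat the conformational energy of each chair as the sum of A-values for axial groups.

99.3%

C1 and C4 have opposite parity, so for the trans isomer the two substituents are e,e in one chair and a,a in the other.
Chair I (isopropyl axial, chloro axial): E = 2.68 kcal/mol; chair II (isopropyl equatorial, chloro equatorial): E = 0.00 kcal/mol.
ΔG = 2.68 kcal/mol between the two chairs.
K = exp(ΔG/RT) with R = 1.987×10⁻³ kcal mol⁻¹ K⁻¹ and T = 272 K gives K ≈ 142.
Fraction in the lower-energy chair = K/(K+1) = 99.3%.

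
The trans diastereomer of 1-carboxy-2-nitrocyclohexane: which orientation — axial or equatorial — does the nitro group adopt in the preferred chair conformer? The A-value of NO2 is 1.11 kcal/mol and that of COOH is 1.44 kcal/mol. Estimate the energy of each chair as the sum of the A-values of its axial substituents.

equatorial

C1 and C2 have opposite parity, so for the trans isomer the two substituents are e,e in one chair and a,a in the other.
Chair I (nitro axial, carboxyl axial): E = 2.55 kcal/mol.
Chair II (nitro equatorial, carboxyl equatorial): E = 0.00 kcal/mol.
Chair II is the more stable (lower-energy) conformer, and in that chair the nitro group is equatorial.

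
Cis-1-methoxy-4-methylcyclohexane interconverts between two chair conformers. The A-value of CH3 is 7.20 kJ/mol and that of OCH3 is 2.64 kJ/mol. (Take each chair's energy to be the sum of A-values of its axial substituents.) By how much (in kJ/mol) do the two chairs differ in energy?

4.56 kJ/mol

C1 and C4 have opposite parity, so for the cis isomer the two substituents are one axial and one equatorial in each chair.
Chair I (methyl axial, methoxy equatorial): E = 7.20 kJ/mol.
Chair II (methyl equatorial, methoxy axial): E = 2.64 kJ/mol.
ΔE = 7.20 − 2.64 = 4.56 kJ/mol; chair II is more stable.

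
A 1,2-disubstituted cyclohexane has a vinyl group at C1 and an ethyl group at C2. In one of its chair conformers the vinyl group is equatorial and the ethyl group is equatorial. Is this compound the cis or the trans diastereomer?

trans

C1 and C2 have opposite parity, so their axial bonds point in opposite directions.
With opposite-parity carbons, two substituents on the same face are one axial and one equatorial; opposite faces give both axial or both equatorial.
Here the groups are equatorial/equatorial → opposite face → trans.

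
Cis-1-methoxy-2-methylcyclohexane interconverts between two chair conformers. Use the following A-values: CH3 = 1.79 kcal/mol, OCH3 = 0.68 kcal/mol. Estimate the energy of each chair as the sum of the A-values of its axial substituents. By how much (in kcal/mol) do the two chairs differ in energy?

C1 and C2 have opposite parity, so for the cis isomer the two substituents are one axial and one equatorial in each chair.
Chair I (methyl axial, methoxy equatorial): E = 1.79 kcal/mol.
Chair II (methyl equatorial, methoxy axial): E = 0.68 kcal/mol.
ΔE = 1.79 − 0.68 = 1.11 kcal/mol; chair II is more stable.

1.11 kcal/mol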